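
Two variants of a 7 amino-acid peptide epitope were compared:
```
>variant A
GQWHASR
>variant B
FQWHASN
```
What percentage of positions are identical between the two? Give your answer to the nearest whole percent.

2 positions differ (1, 7), so 5 of 7 match: 5/7 = 71.43%.

71%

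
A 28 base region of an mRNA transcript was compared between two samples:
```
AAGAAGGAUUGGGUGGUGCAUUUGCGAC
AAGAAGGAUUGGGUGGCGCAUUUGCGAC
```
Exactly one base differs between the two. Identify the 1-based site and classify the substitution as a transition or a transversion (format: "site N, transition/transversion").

The sequences differ only at site 17: U→C (pyrimidine→pyrimidine), a transition.

site 17, transition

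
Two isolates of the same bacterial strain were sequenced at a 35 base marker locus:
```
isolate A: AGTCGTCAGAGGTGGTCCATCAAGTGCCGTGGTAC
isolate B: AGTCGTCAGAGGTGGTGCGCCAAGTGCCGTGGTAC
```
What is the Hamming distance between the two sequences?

Mismatches (1-based): base 17: C→G; base 19: A→G; base 20: T→C.

3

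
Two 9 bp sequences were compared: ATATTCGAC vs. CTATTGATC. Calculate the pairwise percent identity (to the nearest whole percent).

56%

Mismatches at positions 1, 6, 7, 8 (1-based): 4 of 9.
Identical positions: 5/9 = 55.56% → 56%.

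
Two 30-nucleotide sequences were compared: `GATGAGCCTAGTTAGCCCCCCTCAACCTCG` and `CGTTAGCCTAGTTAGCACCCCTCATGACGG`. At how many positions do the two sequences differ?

9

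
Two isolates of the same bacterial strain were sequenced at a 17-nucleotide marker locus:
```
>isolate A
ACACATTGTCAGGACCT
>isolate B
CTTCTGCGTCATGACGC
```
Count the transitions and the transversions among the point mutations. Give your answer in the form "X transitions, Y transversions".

Mismatches (1-based):
position 1: A→C (purine→pyrimidine, transversion)
position 2: C→T (pyrimidine→pyrimidine, transition)
position 3: A→T (purine→pyrimidine, transversion)
position 5: A→T (purine→pyrimidine, transversion)
position 6: T→G (pyrimidine→purine, transversion)
position 7: T→C (pyrimidine→pyrimidine, transition)
position 12: G→T (purine→pyrimidine, transversion)
position 16: C→G (pyrimidine→purine, transversion)
position 17: T→C (pyrimidine→pyrimidine, transition)

3 transitions, 6 transversions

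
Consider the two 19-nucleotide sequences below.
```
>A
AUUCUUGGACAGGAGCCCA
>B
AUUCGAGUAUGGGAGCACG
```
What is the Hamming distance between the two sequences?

7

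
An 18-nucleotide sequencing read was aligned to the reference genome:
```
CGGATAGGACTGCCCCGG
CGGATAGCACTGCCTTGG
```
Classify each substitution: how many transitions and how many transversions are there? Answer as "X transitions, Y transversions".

2 transitions, 1 transversion

Mismatches (1-based):
base 8: G→C (purine→pyrimidine, transversion)
base 15: C→T (pyrimidine→pyrimidine, transition)
base 16: C→T (pyrimidine→pyrimidine, transition)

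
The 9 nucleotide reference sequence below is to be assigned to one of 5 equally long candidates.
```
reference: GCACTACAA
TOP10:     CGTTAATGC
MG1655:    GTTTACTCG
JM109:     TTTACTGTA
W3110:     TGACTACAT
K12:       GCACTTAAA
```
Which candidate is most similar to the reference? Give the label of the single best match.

Hamming distances to reference — TOP10: 8; MG1655: 8; JM109: 8; W3110: 3; K12: 2.
Smallest is K12 with 2 mismatches.

K12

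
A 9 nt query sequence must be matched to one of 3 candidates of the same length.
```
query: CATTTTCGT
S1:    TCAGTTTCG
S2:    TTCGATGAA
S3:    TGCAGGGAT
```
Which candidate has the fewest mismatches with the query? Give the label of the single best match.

S1 differs at 7 sites; S2 differs at 8 sites; S3 differs at 8 sites. The closest is S1.

S1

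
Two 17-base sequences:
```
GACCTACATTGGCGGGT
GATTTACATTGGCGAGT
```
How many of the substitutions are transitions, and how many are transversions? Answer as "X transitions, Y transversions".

3 transitions, 0 transversions

Mismatches (1-based):
site 3: C→T (pyrimidine→pyrimidine, transition)
site 4: C→T (pyrimidine→pyrimidine, transition)
site 15: G→A (purine→purine, transition)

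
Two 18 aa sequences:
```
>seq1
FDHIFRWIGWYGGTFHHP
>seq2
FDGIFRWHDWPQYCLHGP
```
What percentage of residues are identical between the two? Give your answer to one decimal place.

50.0%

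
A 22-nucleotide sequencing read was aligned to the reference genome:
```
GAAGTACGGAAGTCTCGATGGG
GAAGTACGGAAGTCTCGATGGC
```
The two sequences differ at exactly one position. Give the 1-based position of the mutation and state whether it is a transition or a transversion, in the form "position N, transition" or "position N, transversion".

Position 22 changes G→C. G is a purine and C is a pyrimidine, so this is a transversion.

position 22, transversion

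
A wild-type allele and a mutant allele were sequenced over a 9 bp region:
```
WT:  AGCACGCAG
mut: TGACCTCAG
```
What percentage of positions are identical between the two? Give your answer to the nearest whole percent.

56%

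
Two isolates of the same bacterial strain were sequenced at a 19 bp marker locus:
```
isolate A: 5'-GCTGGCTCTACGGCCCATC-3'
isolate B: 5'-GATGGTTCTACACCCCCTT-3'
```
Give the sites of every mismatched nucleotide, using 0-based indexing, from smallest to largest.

Scanning 0-based: 1: C/A; 5: C/T; 11: G/A; 12: G/C; 16: A/C; 18: C/T.

1, 5, 11, 12, 16, 18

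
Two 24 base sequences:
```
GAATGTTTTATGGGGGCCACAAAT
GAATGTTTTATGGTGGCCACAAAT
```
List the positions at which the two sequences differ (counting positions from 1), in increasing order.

14

Scanning 1-based: 14: G/T.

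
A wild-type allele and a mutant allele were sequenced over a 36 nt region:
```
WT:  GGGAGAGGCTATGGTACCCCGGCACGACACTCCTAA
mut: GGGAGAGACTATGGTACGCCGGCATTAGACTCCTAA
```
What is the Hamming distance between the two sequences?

5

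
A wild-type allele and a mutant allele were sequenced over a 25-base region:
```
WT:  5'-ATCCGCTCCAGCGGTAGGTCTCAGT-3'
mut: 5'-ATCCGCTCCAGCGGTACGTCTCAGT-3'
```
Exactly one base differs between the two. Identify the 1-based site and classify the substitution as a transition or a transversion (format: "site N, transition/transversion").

site 17, transversion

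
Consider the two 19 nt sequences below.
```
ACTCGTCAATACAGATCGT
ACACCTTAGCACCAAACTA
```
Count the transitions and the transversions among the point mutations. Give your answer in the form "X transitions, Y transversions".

Mismatches (1-based):
position 3: T→A (pyrimidine→purine, transversion)
position 5: G→C (purine→pyrimidine, transversion)
position 7: C→T (pyrimidine→pyrimidine, transition)
position 9: A→G (purine→purine, transition)
position 10: T→C (pyrimidine→pyrimidine, transition)
position 13: A→C (purine→pyrimidine, transversion)
position 14: G→A (purine→purine, transition)
position 16: T→A (pyrimidine→purine, transversion)
position 18: G→T (purine→pyrimidine, transversion)
position 19: T→A (pyrimidine→purine, transversion)

4 transitions, 6 transversions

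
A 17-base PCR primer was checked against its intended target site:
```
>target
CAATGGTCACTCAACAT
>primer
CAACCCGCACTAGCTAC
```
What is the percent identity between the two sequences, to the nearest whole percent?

Mismatches at positions 4, 5, 6, 7, 12, 13, 14, 15, 17 (1-based): 9 of 17.
Identical positions: 8/17 = 47.06% → 47%.

47%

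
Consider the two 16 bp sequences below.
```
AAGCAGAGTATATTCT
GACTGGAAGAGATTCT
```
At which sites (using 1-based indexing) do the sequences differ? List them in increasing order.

Scanning 1-based: 1: A/G; 3: G/C; 4: C/T; 5: A/G; 8: G/A; 9: T/G; 11: T/G.

1, 3, 4, 5, 8, 9, 11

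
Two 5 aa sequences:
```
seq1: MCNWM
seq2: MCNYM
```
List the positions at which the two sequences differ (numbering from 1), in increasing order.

Differences at position 4 (W→Y).

4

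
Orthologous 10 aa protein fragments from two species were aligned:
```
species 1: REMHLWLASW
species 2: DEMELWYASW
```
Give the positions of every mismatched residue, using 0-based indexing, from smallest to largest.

Differences at position 0 (R→D), position 3 (H→E), position 6 (L→Y).

0, 3, 6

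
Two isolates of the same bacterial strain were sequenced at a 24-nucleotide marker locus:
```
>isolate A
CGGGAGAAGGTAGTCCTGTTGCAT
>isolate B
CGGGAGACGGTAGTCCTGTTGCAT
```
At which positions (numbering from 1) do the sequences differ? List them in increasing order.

8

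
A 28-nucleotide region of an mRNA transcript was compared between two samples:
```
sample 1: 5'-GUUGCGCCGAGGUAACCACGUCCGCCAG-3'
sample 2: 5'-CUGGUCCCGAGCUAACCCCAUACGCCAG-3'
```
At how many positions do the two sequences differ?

8

Comparing position by position, 8 positions differ: 1 (G/C), 3 (U/G), 5 (C/U), 6 (G/C), 12 (G/C), 18 (A/C), 20 (G/A), 22 (C/A).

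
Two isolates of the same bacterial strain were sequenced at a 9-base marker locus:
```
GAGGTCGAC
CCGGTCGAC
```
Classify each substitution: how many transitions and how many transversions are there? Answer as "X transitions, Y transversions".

Mismatches (1-based):
position 1: G→C (purine→pyrimidine, transversion)
position 2: A→C (purine→pyrimidine, transversion)

0 transitions, 2 transversions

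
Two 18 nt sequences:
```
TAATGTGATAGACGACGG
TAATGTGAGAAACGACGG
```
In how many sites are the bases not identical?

2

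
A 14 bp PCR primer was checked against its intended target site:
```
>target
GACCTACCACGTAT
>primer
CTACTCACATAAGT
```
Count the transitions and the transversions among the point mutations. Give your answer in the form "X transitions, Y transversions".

3 transitions, 6 transversions

Mismatches (1-based):
position 1: G→C (purine→pyrimidine, transversion)
position 2: A→T (purine→pyrimidine, transversion)
position 3: C→A (pyrimidine→purine, transversion)
position 6: A→C (purine→pyrimidine, transversion)
position 7: C→A (pyrimidine→purine, transversion)
position 10: C→T (pyrimidine→pyrimidine, transition)
position 11: G→A (purine→purine, transition)
position 12: T→A (pyrimidine→purine, transversion)
position 13: A→G (purine→purine, transition)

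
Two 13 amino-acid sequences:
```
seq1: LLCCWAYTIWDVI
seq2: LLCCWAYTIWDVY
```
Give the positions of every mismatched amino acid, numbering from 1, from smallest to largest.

Differences at position 13 (I→Y).

13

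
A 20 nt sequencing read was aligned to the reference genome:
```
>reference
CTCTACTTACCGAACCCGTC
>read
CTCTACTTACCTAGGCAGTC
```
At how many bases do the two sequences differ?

4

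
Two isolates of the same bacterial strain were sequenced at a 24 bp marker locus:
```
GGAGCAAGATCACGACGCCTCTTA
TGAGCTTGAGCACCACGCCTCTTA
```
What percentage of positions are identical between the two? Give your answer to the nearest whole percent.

79%

5 positions differ (1, 6, 7, 10, 14), so 19 of 24 match: 19/24 = 79.17%.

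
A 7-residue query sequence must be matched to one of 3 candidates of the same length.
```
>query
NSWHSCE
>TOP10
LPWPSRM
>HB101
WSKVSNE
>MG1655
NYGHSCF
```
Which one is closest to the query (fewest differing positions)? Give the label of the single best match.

MG1655

TOP10 differs at 5 positions; HB101 differs at 4 positions; MG1655 differs at 3 positions. The closest is MG1655.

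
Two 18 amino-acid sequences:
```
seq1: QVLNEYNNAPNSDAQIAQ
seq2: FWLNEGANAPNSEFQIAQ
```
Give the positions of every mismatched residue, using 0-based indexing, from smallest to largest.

0, 1, 5, 6, 12, 13

Scanning 0-based: 0: Q/F; 1: V/W; 5: Y/G; 6: N/A; 12: D/E; 13: A/F.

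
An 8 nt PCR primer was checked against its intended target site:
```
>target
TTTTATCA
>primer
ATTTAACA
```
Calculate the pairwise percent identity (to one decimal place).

Mismatches at positions 1, 6 (1-based): 2 of 8.
Identical positions: 6/8 = 75% → 75.0%.

75.0%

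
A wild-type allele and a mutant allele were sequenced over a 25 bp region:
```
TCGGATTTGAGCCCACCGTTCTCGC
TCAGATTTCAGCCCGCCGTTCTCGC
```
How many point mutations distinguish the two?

3

The sequences differ at positions 3, 9, 15 (1-based) — 3 in total.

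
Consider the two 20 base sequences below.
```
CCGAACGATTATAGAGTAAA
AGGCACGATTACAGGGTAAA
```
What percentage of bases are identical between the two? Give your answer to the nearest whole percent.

75%

Mismatches at positions 1, 2, 4, 12, 15 (1-based): 5 of 20.
Identical positions: 15/20 = 75% → 75%.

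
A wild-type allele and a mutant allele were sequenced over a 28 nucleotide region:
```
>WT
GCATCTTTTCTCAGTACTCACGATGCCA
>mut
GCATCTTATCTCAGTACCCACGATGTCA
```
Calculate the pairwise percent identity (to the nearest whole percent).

Mismatches at positions 8, 18, 26 (1-based): 3 of 28.
Identical positions: 25/28 = 89.29% → 89%.

89%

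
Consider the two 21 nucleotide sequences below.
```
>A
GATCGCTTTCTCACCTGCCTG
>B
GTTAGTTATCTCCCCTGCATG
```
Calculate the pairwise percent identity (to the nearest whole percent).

Mismatches at positions 2, 4, 6, 8, 13, 19 (1-based): 6 of 21.
Identical positions: 15/21 = 71.43% → 71%.

71%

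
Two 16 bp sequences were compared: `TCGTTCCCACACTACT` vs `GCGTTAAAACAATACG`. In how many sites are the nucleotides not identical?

6

Comparing position by position, 6 sites differ: 1 (T/G), 6 (C/A), 7 (C/A), 8 (C/A), 12 (C/A), 16 (T/G).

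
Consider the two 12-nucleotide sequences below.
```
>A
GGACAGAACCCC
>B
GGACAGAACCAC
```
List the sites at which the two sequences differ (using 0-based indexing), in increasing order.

10

Differences at site 10 (C→A).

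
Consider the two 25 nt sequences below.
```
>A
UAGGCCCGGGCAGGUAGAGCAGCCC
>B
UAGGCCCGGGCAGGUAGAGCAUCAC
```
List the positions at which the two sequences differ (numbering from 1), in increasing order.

22, 24

Scanning 1-based: 22: G/U; 24: C/A.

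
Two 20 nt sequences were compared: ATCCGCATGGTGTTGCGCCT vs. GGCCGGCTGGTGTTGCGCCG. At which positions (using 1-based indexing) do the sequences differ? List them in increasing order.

1, 2, 6, 7, 20

Scanning 1-based: 1: A/G; 2: T/G; 6: C/G; 7: A/C; 20: T/G.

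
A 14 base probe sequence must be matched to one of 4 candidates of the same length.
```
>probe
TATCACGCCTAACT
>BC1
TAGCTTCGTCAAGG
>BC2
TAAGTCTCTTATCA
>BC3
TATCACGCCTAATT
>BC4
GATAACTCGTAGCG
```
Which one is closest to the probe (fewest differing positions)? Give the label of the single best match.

BC1 differs at 9 positions; BC2 differs at 7 positions; BC3 differs at 1 position; BC4 differs at 6 positions. The closest is BC3.

BC3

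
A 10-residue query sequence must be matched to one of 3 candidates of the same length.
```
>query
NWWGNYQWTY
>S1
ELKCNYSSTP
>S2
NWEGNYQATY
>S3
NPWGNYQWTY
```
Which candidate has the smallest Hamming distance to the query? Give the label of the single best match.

Hamming distances to query — S1: 7; S2: 2; S3: 1.
Smallest is S3 with 1 mismatch.

S3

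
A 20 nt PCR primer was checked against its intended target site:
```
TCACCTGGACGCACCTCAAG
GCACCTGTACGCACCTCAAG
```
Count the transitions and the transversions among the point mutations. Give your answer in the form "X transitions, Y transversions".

0 transitions, 2 transversions

Transitions (purine↔purine or pyrimidine↔pyrimidine): none.
Transversions (purine↔pyrimidine): 1 T→G, 8 G→T.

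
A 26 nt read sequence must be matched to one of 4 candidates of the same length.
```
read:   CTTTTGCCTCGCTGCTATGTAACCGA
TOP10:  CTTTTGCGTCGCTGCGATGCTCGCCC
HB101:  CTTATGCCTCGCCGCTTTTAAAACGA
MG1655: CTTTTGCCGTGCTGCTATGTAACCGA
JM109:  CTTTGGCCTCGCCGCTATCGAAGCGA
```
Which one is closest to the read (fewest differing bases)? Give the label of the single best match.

Hamming distances to read — TOP10: 8; HB101: 6; MG1655: 2; JM109: 5.
Smallest is MG1655 with 2 mismatches.

MG1655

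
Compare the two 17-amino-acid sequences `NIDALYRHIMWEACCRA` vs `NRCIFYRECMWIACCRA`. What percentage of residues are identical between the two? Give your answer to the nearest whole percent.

59%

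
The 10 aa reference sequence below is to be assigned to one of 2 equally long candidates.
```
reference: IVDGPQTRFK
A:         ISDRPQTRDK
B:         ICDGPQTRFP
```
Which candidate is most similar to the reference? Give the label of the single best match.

A differs at 3 positions; B differs at 2 positions. The closest is B.

B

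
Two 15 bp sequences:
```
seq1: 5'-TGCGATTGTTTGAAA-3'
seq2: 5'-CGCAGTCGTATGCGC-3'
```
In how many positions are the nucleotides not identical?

8

Comparing position by position, 8 positions differ: 1 (T/C), 4 (G/A), 5 (A/G), 7 (T/C), 10 (T/A), 13 (A/C), 14 (A/G), 15 (A/C).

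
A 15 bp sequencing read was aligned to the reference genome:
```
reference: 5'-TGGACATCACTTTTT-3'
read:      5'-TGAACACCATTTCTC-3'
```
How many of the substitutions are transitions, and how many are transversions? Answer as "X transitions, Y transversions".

5 transitions, 0 transversions

Mismatches (1-based):
base 3: G→A (purine→purine, transition)
base 7: T→C (pyrimidine→pyrimidine, transition)
base 10: C→T (pyrimidine→pyrimidine, transition)
base 13: T→C (pyrimidine→pyrimidine, transition)
base 15: T→C (pyrimidine→pyrimidine, transition)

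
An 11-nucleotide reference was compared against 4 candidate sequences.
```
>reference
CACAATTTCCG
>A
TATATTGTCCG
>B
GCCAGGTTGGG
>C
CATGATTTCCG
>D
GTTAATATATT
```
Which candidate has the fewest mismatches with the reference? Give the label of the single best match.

C

Hamming distances to reference — A: 4; B: 6; C: 2; D: 7.
Smallest is C with 2 mismatches.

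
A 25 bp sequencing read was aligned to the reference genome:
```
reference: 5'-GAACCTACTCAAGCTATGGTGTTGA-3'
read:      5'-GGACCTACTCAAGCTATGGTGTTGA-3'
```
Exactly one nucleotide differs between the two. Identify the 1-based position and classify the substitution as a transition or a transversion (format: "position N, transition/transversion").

position 2, transition

Position 2 changes A→G. A is a purine and G is a purine, so this is a transition.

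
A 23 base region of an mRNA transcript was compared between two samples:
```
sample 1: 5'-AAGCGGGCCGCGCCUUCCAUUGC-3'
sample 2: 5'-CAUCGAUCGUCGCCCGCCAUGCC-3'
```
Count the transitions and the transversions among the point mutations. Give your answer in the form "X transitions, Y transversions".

Transitions (purine↔purine or pyrimidine↔pyrimidine): 6 G→A, 15 U→C.
Transversions (purine↔pyrimidine): 1 A→C, 3 G→U, 7 G→U, 9 C→G, 10 G→U, 16 U→G, 21 U→G, 22 G→C.

2 transitions, 8 transversions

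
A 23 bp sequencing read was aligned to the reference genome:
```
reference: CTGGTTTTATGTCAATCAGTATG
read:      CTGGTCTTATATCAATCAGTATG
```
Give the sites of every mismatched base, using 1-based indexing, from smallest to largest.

Differences at site 6 (T→C), site 11 (G→A).

6, 11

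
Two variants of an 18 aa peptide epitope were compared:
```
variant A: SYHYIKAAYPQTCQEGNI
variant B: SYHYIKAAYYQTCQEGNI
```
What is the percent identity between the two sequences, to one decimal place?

94.4%

1 position differs (10), so 17 of 18 match: 17/18 = 94.44%.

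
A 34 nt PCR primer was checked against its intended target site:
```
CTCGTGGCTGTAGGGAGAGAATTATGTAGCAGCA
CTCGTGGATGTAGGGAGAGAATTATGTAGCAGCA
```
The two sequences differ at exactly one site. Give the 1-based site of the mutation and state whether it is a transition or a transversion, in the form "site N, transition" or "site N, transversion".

site 8, transversion

The sequences differ only at site 8: C→A (pyrimidine→purine), a transversion.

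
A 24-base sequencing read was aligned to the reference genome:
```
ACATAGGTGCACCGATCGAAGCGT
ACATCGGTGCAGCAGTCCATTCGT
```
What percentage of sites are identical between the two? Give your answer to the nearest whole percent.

71%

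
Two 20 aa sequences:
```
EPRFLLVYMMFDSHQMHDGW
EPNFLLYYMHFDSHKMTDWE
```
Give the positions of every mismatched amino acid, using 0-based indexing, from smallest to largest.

Differences at position 2 (R→N), position 6 (V→Y), position 9 (M→H), position 14 (Q→K), position 16 (H→T), position 18 (G→W), position 19 (W→E).

2, 6, 9, 14, 16, 18, 19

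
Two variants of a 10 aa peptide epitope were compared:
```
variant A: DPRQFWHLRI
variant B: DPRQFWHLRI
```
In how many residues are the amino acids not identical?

0

No positions differ; the sequences are identical.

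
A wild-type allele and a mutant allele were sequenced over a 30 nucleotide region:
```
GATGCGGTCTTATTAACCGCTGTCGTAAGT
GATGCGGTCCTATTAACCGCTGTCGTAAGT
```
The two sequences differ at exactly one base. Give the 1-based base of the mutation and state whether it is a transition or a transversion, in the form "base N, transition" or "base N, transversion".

Base 10 changes T→C. T is a pyrimidine and C is a pyrimidine, so this is a transition.

base 10, transition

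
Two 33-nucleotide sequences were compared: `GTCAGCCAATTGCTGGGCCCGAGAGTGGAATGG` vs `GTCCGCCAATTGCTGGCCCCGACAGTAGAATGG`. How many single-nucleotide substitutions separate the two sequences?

Mismatches (1-based): position 4: A→C; position 17: G→C; position 23: G→C; position 27: G→A.

4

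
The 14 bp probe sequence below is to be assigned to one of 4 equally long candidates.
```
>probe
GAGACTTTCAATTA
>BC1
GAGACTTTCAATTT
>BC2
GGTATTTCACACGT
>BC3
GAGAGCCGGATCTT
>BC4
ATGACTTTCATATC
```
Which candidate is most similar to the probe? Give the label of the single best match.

Hamming distances to probe — BC1: 1; BC2: 9; BC3: 8; BC4: 5.
Smallest is BC1 with 1 mismatch.

BC1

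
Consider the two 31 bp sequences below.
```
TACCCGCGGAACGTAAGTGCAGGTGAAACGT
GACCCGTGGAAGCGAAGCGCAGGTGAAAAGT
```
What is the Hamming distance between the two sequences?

7

Comparing position by position, 7 sites differ: 1 (T/G), 7 (C/T), 12 (C/G), 13 (G/C), 14 (T/G), 18 (T/C), 29 (C/A).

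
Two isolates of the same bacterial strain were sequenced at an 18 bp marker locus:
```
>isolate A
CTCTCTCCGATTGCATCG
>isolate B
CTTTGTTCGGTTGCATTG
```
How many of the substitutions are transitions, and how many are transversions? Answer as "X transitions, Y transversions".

Transitions (purine↔purine or pyrimidine↔pyrimidine): 3 C→T, 7 C→T, 10 A→G, 17 C→T.
Transversions (purine↔pyrimidine): 5 C→G.

4 transitions, 1 transversion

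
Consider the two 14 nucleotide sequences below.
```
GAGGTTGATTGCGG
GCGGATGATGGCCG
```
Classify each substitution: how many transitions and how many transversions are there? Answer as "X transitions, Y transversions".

Mismatches (1-based):
position 2: A→C (purine→pyrimidine, transversion)
position 5: T→A (pyrimidine→purine, transversion)
position 10: T→G (pyrimidine→purine, transversion)
position 13: G→C (purine→pyrimidine, transversion)

0 transitions, 4 transversions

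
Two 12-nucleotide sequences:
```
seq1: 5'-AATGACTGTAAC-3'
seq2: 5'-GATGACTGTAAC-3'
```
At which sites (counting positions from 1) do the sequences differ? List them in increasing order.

Differences at site 1 (A→G).

1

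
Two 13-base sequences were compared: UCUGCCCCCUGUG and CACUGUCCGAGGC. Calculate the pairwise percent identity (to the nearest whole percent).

23%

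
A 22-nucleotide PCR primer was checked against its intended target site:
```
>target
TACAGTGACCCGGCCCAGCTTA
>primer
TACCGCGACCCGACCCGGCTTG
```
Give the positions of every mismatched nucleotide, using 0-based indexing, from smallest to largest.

Scanning 0-based: 3: A/C; 5: T/C; 12: G/A; 16: A/G; 21: A/G.

3, 5, 12, 16, 21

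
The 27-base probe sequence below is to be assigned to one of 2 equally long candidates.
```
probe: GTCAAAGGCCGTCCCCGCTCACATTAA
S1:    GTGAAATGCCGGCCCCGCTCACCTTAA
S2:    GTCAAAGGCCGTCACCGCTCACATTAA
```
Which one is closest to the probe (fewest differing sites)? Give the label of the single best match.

Hamming distances to probe — S1: 4; S2: 1.
Smallest is S2 with 1 mismatch.

S2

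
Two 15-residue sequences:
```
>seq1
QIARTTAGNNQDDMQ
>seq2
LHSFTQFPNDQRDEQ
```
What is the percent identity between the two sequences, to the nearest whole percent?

10 positions differ (1, 2, 3, 4, 6, 7, 8, 10, 12, 14), so 5 of 15 match: 5/15 = 33.33%.

33%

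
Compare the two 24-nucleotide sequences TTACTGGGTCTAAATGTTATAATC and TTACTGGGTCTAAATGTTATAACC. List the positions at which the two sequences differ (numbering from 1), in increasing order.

Differences at position 23 (T→C).

23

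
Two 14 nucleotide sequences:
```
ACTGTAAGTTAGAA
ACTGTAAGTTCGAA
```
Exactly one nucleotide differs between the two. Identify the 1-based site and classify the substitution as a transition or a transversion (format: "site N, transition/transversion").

site 11, transversion

Site 11 changes A→C. A is a purine and C is a pyrimidine, so this is a transversion.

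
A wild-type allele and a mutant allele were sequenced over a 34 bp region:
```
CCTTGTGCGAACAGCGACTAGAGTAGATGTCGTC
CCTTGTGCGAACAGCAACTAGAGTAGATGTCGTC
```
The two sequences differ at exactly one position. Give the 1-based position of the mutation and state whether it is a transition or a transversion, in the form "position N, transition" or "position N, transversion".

The sequences differ only at position 16: G→A (purine→purine), a transition.

position 16, transition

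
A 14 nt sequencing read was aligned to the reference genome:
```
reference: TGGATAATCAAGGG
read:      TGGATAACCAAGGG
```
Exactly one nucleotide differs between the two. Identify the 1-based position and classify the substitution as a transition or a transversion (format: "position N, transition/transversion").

position 8, transition

The sequences differ only at position 8: T→C (pyrimidine→pyrimidine), a transition.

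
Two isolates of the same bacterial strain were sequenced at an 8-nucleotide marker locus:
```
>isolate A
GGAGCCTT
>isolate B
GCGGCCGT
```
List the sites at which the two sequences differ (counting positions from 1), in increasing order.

2, 3, 7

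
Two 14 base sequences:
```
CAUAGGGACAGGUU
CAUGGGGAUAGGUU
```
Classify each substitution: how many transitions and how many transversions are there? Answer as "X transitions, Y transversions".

2 transitions, 0 transversions

Transitions (purine↔purine or pyrimidine↔pyrimidine): 4 A→G, 9 C→U.
Transversions (purine↔pyrimidine): none.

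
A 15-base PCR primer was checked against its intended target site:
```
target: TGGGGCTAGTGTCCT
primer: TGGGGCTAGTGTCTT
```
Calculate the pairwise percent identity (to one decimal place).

Mismatch at position 14 (1-based): 1 of 15.
Identical positions: 14/15 = 93.33% → 93.3%.

93.3%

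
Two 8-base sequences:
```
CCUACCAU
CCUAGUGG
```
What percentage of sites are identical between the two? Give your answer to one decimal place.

Mismatches at positions 5, 6, 7, 8 (1-based): 4 of 8.
Identical positions: 4/8 = 50% → 50.0%.

50.0%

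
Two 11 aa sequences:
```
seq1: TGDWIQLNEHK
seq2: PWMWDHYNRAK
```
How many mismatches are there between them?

Comparing position by position, 8 positions differ: 1 (T/P), 2 (G/W), 3 (D/M), 5 (I/D), 6 (Q/H), 7 (L/Y), 9 (E/R), 10 (H/A).

8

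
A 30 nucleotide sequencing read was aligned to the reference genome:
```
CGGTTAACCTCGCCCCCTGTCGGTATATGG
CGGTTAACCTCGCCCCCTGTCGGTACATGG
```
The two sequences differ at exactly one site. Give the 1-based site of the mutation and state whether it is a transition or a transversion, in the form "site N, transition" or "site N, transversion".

Site 26 changes T→C. T is a pyrimidine and C is a pyrimidine, so this is a transition.

site 26, transition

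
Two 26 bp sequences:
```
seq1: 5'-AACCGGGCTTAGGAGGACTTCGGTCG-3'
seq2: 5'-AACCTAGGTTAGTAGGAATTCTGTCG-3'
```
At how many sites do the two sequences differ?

6

Comparing position by position, 6 sites differ: 5 (G/T), 6 (G/A), 8 (C/G), 13 (G/T), 18 (C/A), 22 (G/T).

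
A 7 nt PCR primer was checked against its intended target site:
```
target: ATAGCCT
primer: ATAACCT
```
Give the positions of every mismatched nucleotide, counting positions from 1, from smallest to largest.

4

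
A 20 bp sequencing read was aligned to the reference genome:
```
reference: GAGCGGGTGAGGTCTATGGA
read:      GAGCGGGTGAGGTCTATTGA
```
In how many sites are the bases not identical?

1

Comparing position by position, 1 site differs: 18 (G/T).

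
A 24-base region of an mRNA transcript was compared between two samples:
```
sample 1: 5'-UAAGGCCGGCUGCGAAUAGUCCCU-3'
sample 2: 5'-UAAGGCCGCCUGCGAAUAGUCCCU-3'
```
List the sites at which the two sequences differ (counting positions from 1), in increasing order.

Scanning 1-based: 9: G/C.

9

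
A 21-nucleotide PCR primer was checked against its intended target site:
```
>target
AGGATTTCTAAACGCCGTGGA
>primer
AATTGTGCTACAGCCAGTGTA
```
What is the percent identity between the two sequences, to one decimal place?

Mismatches at positions 2, 3, 4, 5, 7, 11, 13, 14, 16, 20 (1-based): 10 of 21.
Identical positions: 11/21 = 52.38% → 52.4%.

52.4%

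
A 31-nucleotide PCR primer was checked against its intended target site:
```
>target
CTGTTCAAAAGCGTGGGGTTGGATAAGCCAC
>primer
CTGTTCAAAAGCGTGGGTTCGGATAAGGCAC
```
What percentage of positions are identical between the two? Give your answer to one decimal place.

90.3%

Mismatches at positions 18, 20, 28 (1-based): 3 of 31.
Identical positions: 28/31 = 90.32% → 90.3%.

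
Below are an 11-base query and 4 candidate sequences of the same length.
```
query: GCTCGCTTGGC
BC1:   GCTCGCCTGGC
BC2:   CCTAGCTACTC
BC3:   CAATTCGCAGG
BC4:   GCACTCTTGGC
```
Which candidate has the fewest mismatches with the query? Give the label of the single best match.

BC1 differs at 1 position; BC2 differs at 5 positions; BC3 differs at 9 positions; BC4 differs at 2 positions. The closest is BC1.

BC1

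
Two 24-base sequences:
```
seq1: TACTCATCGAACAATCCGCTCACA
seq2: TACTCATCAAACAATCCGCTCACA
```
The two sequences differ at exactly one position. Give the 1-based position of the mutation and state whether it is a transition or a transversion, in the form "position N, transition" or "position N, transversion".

position 9, transition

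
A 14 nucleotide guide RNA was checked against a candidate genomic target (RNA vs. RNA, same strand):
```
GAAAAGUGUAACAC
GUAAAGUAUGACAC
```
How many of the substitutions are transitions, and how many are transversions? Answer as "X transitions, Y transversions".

2 transitions, 1 transversion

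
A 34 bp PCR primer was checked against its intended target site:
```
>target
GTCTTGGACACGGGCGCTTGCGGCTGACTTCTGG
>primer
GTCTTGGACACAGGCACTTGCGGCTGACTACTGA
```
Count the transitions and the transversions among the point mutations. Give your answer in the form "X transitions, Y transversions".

Mismatches (1-based):
site 12: G→A (purine→purine, transition)
site 16: G→A (purine→purine, transition)
site 30: T→A (pyrimidine→purine, transversion)
site 34: G→A (purine→purine, transition)

3 transitions, 1 transversion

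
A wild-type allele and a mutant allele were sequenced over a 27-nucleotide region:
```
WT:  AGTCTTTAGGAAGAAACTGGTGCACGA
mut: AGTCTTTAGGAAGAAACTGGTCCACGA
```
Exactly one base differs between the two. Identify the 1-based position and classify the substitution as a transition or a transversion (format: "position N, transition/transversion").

position 22, transversion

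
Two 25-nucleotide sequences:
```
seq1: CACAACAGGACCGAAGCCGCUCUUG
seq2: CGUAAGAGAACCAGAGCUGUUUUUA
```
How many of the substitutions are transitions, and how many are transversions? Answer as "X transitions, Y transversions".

9 transitions, 1 transversion

Mismatches (1-based):
position 2: A→G (purine→purine, transition)
position 3: C→U (pyrimidine→pyrimidine, transition)
position 6: C→G (pyrimidine→purine, transversion)
position 9: G→A (purine→purine, transition)
position 13: G→A (purine→purine, transition)
position 14: A→G (purine→purine, transition)
position 18: C→U (pyrimidine→pyrimidine, transition)
position 20: C→U (pyrimidine→pyrimidine, transition)
position 22: C→U (pyrimidine→pyrimidine, transition)
position 25: G→A (purine→purine, transition)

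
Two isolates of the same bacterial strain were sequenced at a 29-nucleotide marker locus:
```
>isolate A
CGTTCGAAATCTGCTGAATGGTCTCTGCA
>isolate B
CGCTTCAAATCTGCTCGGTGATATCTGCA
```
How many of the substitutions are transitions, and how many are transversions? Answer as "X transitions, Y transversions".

5 transitions, 3 transversions

Mismatches (1-based):
position 3: T→C (pyrimidine→pyrimidine, transition)
position 5: C→T (pyrimidine→pyrimidine, transition)
position 6: G→C (purine→pyrimidine, transversion)
position 16: G→C (purine→pyrimidine, transversion)
position 17: A→G (purine→purine, transition)
position 18: A→G (purine→purine, transition)
position 21: G→A (purine→purine, transition)
position 23: C→A (pyrimidine→purine, transversion)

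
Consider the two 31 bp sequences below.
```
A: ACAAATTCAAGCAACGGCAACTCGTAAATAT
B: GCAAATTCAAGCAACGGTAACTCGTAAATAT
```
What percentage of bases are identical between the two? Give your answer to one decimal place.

93.5%

Mismatches at positions 1, 18 (1-based): 2 of 31.
Identical positions: 29/31 = 93.55% → 93.5%.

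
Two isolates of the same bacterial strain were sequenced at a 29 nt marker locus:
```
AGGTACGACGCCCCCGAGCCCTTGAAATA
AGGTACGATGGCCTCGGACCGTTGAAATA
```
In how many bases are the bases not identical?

6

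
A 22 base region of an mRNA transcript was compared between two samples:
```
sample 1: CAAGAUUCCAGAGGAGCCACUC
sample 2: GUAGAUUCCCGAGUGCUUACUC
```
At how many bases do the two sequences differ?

8

Comparing position by position, 8 bases differ: 1 (C/G), 2 (A/U), 10 (A/C), 14 (G/U), 15 (A/G), 16 (G/C), 17 (C/U), 18 (C/U).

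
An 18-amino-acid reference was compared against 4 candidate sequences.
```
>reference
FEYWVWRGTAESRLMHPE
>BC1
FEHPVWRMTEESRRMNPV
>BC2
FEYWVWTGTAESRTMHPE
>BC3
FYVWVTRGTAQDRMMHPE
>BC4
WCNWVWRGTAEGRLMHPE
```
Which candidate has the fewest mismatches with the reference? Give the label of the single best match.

BC2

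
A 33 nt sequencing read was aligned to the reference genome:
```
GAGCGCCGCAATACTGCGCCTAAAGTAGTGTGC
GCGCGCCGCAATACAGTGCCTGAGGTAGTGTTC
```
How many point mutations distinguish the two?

6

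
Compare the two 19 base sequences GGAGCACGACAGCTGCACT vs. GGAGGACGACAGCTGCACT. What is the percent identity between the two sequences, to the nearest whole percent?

Mismatch at position 5 (1-based): 1 of 19.
Identical positions: 18/19 = 94.74% → 95%.

95%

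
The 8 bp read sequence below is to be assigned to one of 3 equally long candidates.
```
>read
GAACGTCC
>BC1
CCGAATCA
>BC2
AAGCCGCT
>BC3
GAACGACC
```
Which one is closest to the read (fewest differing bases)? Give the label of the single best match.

Hamming distances to read — BC1: 6; BC2: 5; BC3: 1.
Smallest is BC3 with 1 mismatch.

BC3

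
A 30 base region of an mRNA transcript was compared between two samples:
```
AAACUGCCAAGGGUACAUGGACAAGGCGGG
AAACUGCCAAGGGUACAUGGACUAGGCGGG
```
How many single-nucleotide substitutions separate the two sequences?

Comparing position by position, 1 base differs: 23 (A/U).

1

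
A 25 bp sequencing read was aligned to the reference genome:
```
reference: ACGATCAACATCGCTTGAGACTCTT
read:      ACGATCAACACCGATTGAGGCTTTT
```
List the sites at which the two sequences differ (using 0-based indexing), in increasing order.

Differences at site 10 (T→C), site 13 (C→A), site 19 (A→G), site 22 (C→T).

10, 13, 19, 22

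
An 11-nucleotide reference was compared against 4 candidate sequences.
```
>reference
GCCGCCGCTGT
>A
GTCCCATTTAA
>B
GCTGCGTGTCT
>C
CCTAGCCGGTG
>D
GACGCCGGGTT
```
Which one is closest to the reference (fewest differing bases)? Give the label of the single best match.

A differs at 7 bases; B differs at 5 bases; C differs at 9 bases; D differs at 4 bases. The closest is D.

D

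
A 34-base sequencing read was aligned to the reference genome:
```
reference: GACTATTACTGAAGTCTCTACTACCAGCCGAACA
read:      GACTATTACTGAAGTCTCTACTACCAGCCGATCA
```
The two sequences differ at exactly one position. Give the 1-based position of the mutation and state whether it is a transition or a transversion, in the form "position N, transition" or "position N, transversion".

position 32, transversion

Position 32 changes A→T. A is a purine and T is a pyrimidine, so this is a transversion.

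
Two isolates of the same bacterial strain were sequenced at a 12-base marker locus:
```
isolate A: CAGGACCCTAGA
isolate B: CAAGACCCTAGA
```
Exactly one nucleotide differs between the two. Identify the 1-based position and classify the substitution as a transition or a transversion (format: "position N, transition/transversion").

position 3, transition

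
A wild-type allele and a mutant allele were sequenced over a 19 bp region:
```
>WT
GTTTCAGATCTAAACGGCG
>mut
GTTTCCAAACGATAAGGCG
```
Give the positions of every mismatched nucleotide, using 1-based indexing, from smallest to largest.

Differences at position 6 (A→C), position 7 (G→A), position 9 (T→A), position 11 (T→G), position 13 (A→T), position 15 (C→A).

6, 7, 9, 11, 13, 15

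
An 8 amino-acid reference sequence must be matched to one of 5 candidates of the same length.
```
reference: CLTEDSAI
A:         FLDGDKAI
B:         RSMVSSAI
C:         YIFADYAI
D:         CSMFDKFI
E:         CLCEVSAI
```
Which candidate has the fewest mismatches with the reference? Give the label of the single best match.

Hamming distances to reference — A: 4; B: 5; C: 5; D: 5; E: 2.
Smallest is E with 2 mismatches.

E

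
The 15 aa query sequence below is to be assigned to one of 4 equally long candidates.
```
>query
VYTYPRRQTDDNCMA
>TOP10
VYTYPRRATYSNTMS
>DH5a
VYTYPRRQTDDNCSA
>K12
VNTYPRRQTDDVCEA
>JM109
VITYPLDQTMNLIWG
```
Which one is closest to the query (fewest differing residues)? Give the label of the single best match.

DH5a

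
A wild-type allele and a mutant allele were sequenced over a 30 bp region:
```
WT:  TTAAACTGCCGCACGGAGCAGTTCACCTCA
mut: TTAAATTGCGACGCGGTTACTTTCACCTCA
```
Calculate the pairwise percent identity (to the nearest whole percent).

70%

Mismatches at positions 6, 10, 11, 13, 17, 18, 19, 20, 21 (1-based): 9 of 30.
Identical positions: 21/30 = 70% → 70%.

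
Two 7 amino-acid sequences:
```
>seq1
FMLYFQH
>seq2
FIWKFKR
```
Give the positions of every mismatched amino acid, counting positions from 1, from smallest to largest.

Differences at position 2 (M→I), position 3 (L→W), position 4 (Y→K), position 6 (Q→K), position 7 (H→R).

2, 3, 4, 6, 7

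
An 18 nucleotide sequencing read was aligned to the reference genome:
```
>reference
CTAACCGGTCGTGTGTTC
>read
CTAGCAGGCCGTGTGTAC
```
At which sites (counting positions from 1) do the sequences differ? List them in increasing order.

Scanning 1-based: 4: A/G; 6: C/A; 9: T/C; 17: T/A.

4, 6, 9, 17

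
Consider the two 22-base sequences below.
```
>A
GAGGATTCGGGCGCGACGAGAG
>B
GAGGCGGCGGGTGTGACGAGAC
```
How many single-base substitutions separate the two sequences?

6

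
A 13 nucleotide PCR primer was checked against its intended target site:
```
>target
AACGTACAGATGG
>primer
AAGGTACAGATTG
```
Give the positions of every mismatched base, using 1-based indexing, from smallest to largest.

3, 12

Differences at position 3 (C→G), position 12 (G→T).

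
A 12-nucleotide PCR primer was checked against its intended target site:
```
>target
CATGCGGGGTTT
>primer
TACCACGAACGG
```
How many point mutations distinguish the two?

10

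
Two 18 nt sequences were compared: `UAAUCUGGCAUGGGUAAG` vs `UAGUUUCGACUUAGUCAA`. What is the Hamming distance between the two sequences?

9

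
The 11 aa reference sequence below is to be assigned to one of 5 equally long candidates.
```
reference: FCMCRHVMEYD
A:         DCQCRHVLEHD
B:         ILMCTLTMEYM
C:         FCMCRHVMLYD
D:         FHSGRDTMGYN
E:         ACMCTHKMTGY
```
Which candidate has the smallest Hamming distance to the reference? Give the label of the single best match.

C

A differs at 4 positions; B differs at 6 positions; C differs at 1 position; D differs at 7 positions; E differs at 6 positions. The closest is C.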